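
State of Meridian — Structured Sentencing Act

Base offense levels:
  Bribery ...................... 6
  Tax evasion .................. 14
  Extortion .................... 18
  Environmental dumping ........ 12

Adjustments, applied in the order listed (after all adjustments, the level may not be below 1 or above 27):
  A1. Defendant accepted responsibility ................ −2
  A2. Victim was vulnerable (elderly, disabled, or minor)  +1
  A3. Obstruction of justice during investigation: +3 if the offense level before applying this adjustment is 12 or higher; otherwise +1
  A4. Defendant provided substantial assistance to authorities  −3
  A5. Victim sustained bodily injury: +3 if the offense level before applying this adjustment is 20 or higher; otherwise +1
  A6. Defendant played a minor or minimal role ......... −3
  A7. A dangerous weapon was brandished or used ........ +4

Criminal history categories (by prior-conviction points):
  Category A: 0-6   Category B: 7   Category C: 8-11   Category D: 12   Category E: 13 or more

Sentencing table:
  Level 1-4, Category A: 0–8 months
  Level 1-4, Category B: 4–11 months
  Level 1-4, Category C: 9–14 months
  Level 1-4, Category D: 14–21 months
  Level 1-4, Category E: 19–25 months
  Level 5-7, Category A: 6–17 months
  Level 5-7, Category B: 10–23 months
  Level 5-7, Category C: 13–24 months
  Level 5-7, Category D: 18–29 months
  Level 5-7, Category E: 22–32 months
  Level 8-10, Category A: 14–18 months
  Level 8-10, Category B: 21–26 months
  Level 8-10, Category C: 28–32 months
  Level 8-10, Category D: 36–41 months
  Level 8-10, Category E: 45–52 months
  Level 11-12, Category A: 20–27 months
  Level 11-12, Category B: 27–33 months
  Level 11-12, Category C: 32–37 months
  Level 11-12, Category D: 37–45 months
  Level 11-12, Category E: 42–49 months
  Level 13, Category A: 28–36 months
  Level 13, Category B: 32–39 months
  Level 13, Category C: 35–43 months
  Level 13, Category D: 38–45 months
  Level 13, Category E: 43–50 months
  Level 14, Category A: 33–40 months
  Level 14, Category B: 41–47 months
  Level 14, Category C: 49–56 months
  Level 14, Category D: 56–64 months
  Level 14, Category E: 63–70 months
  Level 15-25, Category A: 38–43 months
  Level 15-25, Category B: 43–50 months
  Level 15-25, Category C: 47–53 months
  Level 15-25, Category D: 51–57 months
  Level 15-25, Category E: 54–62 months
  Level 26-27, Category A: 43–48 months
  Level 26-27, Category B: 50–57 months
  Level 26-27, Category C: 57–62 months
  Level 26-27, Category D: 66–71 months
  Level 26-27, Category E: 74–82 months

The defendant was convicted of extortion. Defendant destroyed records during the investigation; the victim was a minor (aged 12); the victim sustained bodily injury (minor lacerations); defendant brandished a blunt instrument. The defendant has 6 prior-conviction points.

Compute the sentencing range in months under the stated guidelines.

Base offense level for extortion: 18.
A1 does not apply.
A2 applies: 18 + 1 = 19.
A3 applies (level before this adjustment is 19 ≥ 12, so +3): 19 + 3 = 22.
A4 does not apply.
A5 applies (level before this adjustment is 22 ≥ 20, so +3): 22 + 3 = 25.
A6 does not apply.
A7 applies: 25 + 4 = 29.
Level 29 exceeds the maximum of 27; capped at 27.
Final offense level: 27.
Criminal history: 6 prior points → Category A (0-6).
Level 27 falls in the 26-27 band.
Grid: Level 26-27 × Category A = 43-48 months.

43-48 months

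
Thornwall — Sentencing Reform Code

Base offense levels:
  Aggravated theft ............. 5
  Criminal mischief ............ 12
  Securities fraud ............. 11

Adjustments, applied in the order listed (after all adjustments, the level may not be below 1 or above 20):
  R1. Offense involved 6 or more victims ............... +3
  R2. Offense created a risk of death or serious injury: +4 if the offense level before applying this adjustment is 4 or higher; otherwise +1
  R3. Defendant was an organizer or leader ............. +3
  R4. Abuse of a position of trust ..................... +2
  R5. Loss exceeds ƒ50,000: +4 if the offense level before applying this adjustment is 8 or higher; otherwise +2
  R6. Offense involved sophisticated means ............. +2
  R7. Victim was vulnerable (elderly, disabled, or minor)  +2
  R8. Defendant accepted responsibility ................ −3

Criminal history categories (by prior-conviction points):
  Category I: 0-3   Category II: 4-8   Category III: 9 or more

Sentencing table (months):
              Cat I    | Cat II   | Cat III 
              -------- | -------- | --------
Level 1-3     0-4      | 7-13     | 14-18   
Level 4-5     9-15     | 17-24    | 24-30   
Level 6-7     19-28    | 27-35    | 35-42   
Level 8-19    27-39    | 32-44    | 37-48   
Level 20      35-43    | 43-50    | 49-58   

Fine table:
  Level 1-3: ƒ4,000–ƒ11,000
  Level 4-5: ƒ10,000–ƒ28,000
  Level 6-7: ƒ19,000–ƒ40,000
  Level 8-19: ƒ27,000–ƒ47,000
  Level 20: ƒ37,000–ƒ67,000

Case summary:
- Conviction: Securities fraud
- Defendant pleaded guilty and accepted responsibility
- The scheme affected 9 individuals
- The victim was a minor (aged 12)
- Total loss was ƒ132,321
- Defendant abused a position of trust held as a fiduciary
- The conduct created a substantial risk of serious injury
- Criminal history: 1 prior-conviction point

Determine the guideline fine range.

Base offense level for securities fraud: 11.
R1 applies: 11 + 3 = 14.
R2 applies (level before this adjustment is 14 ≥ 4, so +4): 14 + 4 = 18.
R3 does not apply.
R4 applies: 18 + 2 = 20.
R5 applies (level before this adjustment is 20 ≥ 8, so +4): 20 + 4 = 24.
R7 applies: 24 + 2 = 26.
R8 applies: 26 − 3 = 23.
Level 23 exceeds the maximum of 20; capped at 20.
Final offense level: 20.
Level 20 falls in the 20 band.
Fine table: Level 20 → ƒ37,000–ƒ67,000.

ƒ37,000–ƒ67,000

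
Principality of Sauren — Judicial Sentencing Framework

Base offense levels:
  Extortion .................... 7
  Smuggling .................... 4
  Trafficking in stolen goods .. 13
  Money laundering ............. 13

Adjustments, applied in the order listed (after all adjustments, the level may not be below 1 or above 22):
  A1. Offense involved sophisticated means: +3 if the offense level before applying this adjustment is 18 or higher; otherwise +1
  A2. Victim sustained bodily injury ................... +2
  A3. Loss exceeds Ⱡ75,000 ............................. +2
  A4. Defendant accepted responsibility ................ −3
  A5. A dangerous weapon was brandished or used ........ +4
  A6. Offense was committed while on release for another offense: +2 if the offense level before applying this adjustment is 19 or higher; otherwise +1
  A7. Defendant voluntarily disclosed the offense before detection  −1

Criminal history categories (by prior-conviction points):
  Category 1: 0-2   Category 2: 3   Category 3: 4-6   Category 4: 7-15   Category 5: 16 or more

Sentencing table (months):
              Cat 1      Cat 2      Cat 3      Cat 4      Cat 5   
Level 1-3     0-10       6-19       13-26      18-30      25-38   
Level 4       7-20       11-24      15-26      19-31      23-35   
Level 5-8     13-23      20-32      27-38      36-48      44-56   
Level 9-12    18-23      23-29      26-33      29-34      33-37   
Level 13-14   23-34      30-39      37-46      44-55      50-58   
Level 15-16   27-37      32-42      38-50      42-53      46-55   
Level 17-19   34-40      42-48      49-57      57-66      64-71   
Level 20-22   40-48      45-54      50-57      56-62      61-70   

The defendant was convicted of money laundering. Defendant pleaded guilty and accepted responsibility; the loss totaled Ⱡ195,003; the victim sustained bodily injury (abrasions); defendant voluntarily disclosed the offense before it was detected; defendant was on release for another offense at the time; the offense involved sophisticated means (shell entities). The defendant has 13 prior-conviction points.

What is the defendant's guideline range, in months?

42-53 months

Base offense level for money laundering: 13.
A1 applies (level before this adjustment is 13 < 18, so +1): 13 + 1 = 14.
A2 applies: 14 + 2 = 16.
A3 applies: 16 + 2 = 18.
A4 applies: 18 − 3 = 15.
A5 does not apply.
A6 applies (level before this adjustment is 15 < 19, so +1): 15 + 1 = 16.
A7 applies: 16 − 1 = 15.
Final offense level: 15.
Criminal history: 13 prior points → Category 4 (7-15).
Level 15 falls in the 15-16 band.
Grid: Level 15-16 × Category 4 = 42-53 months.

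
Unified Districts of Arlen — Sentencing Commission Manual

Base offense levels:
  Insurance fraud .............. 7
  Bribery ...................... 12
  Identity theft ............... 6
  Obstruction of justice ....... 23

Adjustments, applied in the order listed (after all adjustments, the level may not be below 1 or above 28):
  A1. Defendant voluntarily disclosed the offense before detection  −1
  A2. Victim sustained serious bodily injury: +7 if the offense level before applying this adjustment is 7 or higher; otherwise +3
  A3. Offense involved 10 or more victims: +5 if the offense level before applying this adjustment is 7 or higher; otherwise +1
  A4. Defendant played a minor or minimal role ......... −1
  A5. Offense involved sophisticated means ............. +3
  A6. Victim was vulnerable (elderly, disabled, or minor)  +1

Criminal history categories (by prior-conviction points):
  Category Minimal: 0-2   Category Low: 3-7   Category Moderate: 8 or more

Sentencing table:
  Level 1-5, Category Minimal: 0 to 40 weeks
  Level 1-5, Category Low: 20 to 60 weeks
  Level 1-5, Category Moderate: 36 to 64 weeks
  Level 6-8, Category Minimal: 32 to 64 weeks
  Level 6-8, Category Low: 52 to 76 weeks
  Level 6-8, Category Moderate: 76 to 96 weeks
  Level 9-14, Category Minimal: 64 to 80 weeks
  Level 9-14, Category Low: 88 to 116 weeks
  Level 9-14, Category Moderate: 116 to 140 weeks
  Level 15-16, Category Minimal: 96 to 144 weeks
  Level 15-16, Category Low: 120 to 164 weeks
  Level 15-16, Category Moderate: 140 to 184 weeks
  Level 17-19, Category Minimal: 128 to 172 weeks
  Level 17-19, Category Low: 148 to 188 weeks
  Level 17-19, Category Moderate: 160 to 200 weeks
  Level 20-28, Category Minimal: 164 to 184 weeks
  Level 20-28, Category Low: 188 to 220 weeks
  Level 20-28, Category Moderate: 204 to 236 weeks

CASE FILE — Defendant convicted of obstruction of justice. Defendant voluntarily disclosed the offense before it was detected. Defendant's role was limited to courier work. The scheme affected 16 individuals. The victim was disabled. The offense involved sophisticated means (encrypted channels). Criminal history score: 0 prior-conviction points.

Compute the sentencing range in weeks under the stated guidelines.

Base offense level for obstruction of justice: 23.
A1 applies: 23 − 1 = 22.
A2 does not apply.
A3 applies (level before this adjustment is 22 ≥ 7, so +5): 22 + 5 = 27.
A4 applies: 27 − 1 = 26.
A5 applies: 26 + 3 = 29.
A6 applies: 29 + 1 = 30.
Level 30 exceeds the maximum of 28; capped at 28.
Final offense level: 28.
Criminal history: 0 prior points → Category Minimal (0-2).
Level 28 falls in the 20-28 band.
Grid: Level 20-28 × Category Minimal = 164-184 weeks.

164-184 weeks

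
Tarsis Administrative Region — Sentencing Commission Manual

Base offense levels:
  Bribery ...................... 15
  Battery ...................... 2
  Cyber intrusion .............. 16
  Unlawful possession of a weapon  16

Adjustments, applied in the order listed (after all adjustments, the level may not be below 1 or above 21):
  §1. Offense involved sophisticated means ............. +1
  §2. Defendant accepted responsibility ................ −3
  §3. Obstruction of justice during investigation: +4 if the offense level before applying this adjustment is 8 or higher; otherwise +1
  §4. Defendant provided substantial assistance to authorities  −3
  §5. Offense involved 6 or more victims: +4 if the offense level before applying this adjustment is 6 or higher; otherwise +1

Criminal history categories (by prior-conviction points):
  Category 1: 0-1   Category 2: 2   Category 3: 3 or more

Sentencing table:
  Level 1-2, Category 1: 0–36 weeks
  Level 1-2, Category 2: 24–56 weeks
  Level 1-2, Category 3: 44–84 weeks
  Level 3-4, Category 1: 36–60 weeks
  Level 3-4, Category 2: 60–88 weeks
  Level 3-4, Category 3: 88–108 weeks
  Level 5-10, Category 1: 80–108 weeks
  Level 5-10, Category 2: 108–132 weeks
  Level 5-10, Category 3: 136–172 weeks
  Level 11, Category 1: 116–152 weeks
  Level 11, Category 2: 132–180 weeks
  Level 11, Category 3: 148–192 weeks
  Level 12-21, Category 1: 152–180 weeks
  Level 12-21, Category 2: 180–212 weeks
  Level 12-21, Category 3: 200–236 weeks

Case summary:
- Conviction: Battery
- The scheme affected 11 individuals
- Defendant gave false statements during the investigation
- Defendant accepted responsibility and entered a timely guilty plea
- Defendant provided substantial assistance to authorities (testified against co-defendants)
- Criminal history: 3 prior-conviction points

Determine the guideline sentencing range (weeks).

Base offense level for battery: 2.
§2 applies: 2 − 3 = -1.
§3 applies (level before this adjustment is -1 < 8, so +1): -1 + 1 = 0.
§4 applies: 0 − 3 = -3.
§5 applies (level before this adjustment is -3 < 6, so +1): -3 + 1 = -2.
Level -2 is below the minimum of 1; floored at 1.
Final offense level: 1.
Criminal history: 3 prior points → Category 3 (3+).
Level 1 falls in the 1-2 band.
Grid: Level 1-2 × Category 3 = 44-84 weeks.

44-84 weeks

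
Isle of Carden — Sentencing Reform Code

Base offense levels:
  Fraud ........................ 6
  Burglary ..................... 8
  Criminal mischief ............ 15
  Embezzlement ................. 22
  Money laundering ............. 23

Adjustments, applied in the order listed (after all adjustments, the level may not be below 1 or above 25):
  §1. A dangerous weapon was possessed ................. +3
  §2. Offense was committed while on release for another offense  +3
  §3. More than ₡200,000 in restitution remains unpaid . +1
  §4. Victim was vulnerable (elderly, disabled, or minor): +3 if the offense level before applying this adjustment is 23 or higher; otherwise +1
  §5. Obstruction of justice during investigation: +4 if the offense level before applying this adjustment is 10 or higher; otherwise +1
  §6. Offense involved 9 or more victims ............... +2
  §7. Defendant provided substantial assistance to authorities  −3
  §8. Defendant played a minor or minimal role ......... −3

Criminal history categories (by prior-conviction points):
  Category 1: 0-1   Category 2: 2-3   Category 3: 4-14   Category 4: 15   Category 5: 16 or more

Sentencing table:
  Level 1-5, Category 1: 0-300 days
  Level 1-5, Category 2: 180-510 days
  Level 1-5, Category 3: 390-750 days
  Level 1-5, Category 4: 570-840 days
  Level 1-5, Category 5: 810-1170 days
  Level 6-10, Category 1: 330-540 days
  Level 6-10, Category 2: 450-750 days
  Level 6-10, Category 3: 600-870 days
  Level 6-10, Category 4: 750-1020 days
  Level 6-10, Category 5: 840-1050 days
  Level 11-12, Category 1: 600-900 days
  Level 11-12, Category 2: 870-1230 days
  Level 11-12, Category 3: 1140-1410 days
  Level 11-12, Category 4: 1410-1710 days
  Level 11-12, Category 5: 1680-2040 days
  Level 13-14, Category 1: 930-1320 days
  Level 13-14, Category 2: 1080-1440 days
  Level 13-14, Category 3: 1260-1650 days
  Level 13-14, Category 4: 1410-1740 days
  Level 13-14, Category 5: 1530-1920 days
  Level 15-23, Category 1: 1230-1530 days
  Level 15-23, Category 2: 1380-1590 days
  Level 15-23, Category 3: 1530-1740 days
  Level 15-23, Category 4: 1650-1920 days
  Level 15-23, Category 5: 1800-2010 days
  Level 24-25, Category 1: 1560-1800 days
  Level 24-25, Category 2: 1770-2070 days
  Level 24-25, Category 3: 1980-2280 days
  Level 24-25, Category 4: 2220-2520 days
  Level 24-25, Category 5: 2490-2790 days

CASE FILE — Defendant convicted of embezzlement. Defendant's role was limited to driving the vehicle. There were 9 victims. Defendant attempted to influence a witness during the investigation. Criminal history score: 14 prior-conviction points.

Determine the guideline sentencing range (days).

1980-2280 days

Base offense level for embezzlement: 22.
§2 does not apply.
§3 does not apply.
§4 does not apply.
§5 applies (level before this adjustment is 22 ≥ 10, so +4): 22 + 4 = 26.
§6 applies: 26 + 2 = 28.
§8 applies: 28 − 3 = 25.
Final offense level: 25.
Criminal history: 14 prior points → Category 3 (4-14).
Level 25 falls in the 24-25 band.
Grid: Level 24-25 × Category 3 = 1980-2280 days.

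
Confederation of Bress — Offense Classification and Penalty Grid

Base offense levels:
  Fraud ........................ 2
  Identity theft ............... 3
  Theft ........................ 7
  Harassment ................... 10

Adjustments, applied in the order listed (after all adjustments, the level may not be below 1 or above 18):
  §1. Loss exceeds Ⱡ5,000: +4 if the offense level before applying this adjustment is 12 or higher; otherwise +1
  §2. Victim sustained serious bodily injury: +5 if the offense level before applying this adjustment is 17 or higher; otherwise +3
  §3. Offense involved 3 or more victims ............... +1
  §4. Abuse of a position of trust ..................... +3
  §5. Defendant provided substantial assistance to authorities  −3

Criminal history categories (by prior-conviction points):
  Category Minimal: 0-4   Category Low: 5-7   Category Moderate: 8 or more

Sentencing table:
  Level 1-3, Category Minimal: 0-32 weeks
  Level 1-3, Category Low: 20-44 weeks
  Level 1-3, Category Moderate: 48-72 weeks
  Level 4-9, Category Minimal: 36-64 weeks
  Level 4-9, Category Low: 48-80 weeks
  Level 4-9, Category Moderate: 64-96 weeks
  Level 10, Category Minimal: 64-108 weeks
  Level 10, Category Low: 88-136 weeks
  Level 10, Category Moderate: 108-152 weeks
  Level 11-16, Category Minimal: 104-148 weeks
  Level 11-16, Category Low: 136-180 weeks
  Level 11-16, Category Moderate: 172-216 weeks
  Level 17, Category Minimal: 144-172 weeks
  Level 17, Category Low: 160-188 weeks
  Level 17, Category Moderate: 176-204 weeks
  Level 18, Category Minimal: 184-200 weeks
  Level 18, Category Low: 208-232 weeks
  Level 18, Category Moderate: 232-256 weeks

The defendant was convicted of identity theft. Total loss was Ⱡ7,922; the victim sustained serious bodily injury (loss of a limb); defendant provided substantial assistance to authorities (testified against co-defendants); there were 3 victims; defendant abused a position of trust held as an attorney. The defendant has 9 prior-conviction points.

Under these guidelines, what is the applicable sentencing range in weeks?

64-96 weeks

Base offense level for identity theft: 3.
§1 applies (level before this adjustment is 3 < 12, so +1): 3 + 1 = 4.
§2 applies (level before this adjustment is 4 < 17, so +3): 4 + 3 = 7.
§3 applies: 7 + 1 = 8.
§4 applies: 8 + 3 = 11.
§5 applies: 11 − 3 = 8.
Final offense level: 8.
Criminal history: 9 prior points → Category Moderate (8+).
Level 8 falls in the 4-9 band.
Grid: Level 4-9 × Category Moderate = 64-96 weeks.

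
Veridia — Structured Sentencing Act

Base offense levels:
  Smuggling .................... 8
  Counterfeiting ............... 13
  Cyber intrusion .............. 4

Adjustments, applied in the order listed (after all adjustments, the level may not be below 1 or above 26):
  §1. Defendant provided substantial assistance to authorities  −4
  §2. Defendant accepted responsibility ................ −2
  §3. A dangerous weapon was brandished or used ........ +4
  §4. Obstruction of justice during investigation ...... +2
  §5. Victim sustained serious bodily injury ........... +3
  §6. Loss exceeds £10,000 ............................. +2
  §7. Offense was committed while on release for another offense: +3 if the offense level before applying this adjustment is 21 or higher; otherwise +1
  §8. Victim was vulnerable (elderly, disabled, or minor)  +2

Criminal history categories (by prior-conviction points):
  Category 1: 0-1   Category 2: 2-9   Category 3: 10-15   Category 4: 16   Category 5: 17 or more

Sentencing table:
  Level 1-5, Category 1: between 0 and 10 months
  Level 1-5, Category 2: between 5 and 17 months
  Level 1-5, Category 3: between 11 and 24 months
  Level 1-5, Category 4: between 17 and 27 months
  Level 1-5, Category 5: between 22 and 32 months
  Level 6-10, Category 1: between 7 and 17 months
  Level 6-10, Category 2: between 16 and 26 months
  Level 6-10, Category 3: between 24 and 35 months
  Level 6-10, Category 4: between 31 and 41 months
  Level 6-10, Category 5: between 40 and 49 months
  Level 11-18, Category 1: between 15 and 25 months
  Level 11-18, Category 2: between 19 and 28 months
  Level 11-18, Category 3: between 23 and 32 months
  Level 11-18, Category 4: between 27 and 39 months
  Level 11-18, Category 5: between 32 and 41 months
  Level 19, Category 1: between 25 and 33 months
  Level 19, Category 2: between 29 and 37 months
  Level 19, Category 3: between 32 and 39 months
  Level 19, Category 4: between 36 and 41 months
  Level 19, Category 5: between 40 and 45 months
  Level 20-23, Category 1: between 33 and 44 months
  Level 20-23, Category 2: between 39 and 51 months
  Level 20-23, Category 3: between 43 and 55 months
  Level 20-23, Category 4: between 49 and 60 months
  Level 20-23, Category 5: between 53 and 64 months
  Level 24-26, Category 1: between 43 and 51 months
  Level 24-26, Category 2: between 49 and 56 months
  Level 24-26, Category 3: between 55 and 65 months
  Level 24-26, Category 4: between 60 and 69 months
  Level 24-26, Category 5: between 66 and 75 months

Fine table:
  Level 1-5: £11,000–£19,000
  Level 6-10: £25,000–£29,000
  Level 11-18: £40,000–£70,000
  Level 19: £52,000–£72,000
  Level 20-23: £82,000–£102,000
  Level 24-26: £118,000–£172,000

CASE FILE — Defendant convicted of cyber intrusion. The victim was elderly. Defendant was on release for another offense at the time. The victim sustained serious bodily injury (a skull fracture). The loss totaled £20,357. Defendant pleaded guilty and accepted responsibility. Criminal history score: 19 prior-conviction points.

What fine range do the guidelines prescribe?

Base offense level for cyber intrusion: 4.
§1 does not apply.
§2 applies: 4 − 2 = 2.
§3 does not apply.
§4 does not apply.
§5 applies: 2 + 3 = 5.
§6 applies: 5 + 2 = 7.
§7 applies (level before this adjustment is 7 < 21, so +1): 7 + 1 = 8.
§8 applies: 8 + 2 = 10.
Final offense level: 10.
Level 10 falls in the 6-10 band.
Fine table: Level 6-10 → £25,000–£29,000.

£25,000–£29,000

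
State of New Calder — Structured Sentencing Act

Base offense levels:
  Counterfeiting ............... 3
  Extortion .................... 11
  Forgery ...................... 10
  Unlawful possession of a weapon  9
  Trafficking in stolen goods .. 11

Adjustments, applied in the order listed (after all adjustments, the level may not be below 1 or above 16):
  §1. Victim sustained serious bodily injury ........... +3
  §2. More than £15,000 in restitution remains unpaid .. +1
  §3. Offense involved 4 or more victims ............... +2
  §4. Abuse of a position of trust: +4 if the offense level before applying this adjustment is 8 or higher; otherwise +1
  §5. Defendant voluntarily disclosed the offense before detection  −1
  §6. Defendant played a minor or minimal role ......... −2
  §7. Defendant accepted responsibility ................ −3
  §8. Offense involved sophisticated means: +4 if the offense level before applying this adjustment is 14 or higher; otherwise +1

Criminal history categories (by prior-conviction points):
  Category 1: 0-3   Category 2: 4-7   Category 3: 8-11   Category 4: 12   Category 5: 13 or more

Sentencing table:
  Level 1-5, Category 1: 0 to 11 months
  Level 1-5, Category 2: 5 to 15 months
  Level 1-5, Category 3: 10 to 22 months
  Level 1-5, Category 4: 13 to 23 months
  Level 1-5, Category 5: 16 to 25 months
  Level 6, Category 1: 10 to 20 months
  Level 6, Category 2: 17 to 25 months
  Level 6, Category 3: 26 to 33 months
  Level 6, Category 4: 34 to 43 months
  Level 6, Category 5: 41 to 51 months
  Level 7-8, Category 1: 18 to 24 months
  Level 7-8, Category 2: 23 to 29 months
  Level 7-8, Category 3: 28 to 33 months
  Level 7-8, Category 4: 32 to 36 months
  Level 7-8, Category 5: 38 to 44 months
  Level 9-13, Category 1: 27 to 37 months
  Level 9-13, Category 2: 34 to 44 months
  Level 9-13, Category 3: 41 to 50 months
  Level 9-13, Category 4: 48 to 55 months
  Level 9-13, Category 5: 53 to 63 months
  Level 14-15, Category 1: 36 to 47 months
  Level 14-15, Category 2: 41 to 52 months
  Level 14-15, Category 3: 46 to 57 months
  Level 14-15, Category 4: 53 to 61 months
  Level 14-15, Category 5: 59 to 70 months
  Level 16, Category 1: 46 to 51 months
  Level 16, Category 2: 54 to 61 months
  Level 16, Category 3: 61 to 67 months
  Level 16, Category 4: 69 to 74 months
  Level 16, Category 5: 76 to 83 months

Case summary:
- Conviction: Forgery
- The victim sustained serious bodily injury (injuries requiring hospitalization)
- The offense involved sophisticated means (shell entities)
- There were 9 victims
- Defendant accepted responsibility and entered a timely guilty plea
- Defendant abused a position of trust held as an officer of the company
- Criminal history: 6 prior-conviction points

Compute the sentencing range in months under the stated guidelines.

54-61 months

Base offense level for forgery: 10.
§1 applies: 10 + 3 = 13.
§3 applies: 13 + 2 = 15.
§4 applies (level before this adjustment is 15 ≥ 8, so +4): 15 + 4 = 19.
§6 does not apply.
§7 applies: 19 − 3 = 16.
§8 applies (level before this adjustment is 16 ≥ 14, so +4): 16 + 4 = 20.
Level 20 exceeds the maximum of 16; capped at 16.
Final offense level: 16.
Criminal history: 6 prior points → Category 2 (4-7).
Level 16 falls in the 16 band.
Grid: Level 16 × Category 2 = 54-61 months.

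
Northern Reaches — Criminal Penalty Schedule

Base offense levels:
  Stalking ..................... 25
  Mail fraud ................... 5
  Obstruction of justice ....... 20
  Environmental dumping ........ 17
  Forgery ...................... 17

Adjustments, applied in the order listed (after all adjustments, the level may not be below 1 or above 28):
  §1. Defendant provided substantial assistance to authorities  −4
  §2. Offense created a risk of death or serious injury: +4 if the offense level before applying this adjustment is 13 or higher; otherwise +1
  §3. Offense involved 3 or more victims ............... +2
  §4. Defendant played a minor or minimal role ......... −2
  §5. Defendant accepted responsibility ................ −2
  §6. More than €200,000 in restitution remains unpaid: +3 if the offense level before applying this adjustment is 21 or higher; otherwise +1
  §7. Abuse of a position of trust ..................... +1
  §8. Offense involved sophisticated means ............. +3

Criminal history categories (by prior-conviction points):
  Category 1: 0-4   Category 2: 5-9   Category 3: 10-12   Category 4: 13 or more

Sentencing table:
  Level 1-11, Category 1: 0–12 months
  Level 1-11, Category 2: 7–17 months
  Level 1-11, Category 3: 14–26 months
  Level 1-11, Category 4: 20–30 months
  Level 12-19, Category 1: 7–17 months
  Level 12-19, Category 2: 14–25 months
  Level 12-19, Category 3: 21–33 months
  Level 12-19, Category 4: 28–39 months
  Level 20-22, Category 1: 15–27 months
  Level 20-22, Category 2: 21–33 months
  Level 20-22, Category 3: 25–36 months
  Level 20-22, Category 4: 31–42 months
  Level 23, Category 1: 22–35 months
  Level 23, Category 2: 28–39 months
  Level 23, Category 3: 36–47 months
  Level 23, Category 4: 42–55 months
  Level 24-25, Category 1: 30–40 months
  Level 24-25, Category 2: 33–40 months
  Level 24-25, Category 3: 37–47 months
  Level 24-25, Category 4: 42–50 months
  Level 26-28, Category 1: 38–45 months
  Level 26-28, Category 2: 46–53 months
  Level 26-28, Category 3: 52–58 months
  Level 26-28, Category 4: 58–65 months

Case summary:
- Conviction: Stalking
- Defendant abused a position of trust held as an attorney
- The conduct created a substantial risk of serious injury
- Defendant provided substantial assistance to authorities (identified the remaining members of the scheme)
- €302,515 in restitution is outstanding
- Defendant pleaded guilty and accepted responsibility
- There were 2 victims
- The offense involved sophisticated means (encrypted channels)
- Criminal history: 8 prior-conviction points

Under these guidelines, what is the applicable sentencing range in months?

46-53 months

Base offense level for stalking: 25.
§1 applies: 25 − 4 = 21.
§2 applies (level before this adjustment is 21 ≥ 13, so +4): 21 + 4 = 25.
§5 applies: 25 − 2 = 23.
§6 applies (level before this adjustment is 23 ≥ 21, so +3): 23 + 3 = 26.
§7 applies: 26 + 1 = 27.
§8 applies: 27 + 3 = 30.
Level 30 exceeds the maximum of 28; capped at 28.
Final offense level: 28.
Criminal history: 8 prior points → Category 2 (5-9).
Level 28 falls in the 26-28 band.
Grid: Level 26-28 × Category 2 = 46-53 months.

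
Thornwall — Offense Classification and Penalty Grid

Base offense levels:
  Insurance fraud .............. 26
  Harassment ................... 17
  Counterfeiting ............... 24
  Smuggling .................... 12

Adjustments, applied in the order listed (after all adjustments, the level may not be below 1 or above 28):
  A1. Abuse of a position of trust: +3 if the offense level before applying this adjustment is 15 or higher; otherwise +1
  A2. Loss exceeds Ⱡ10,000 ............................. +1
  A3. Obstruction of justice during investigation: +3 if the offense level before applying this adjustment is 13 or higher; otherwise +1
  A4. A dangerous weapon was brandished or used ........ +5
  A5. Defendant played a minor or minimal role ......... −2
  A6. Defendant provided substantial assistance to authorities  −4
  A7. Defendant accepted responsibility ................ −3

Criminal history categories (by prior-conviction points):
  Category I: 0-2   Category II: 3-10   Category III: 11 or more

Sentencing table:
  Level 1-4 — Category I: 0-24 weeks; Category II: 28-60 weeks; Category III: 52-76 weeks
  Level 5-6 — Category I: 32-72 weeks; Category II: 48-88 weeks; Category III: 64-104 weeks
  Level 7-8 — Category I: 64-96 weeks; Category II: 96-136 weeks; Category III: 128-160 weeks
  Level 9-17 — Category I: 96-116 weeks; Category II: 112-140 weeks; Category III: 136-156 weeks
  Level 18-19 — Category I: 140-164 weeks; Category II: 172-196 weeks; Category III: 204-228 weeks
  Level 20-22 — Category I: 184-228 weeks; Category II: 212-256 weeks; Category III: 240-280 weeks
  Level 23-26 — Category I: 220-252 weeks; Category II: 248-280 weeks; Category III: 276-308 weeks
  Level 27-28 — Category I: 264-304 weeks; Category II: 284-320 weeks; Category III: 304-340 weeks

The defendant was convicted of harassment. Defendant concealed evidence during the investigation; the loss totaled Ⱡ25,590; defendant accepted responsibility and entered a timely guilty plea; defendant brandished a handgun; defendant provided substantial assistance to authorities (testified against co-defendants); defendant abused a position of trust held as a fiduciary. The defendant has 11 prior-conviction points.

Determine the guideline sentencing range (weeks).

Base offense level for harassment: 17.
A1 applies (level before this adjustment is 17 ≥ 15, so +3): 17 + 3 = 20.
A2 applies: 20 + 1 = 21.
A3 applies (level before this adjustment is 21 ≥ 13, so +3): 21 + 3 = 24.
A4 applies: 24 + 5 = 29.
A5 does not apply.
A6 applies: 29 − 4 = 25.
A7 applies: 25 − 3 = 22.
Final offense level: 22.
Criminal history: 11 prior points → Category III (11+).
Level 22 falls in the 20-22 band.
Grid: Level 20-22 × Category III = 240-280 weeks.

240-280 weeks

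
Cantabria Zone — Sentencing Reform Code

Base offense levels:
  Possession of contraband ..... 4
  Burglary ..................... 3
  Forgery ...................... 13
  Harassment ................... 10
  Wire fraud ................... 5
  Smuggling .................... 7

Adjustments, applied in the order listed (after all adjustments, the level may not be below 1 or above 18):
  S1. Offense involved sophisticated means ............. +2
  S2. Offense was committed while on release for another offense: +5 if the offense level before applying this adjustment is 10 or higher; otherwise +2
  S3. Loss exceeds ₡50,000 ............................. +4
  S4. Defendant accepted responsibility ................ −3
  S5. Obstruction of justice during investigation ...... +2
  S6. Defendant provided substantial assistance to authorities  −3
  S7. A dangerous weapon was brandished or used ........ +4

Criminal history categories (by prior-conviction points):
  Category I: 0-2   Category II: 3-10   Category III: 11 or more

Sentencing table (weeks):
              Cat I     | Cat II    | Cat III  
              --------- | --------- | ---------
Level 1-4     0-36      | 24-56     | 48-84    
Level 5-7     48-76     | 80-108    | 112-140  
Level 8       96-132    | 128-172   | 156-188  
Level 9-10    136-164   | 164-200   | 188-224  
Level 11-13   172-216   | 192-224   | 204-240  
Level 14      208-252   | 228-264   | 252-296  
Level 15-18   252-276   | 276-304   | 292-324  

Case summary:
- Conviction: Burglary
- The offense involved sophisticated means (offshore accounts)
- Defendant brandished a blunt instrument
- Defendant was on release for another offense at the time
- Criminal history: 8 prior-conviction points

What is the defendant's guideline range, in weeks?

Base offense level for burglary: 3.
S1 applies: 3 + 2 = 5.
S2 applies (level before this adjustment is 5 < 10, so +2): 5 + 2 = 7.
S6 does not apply.
S7 applies: 7 + 4 = 11.
Final offense level: 11.
Criminal history: 8 prior points → Category II (3-10).
Level 11 falls in the 11-13 band.
Grid: Level 11-13 × Category II = 192-224 weeks.

192-224 weeks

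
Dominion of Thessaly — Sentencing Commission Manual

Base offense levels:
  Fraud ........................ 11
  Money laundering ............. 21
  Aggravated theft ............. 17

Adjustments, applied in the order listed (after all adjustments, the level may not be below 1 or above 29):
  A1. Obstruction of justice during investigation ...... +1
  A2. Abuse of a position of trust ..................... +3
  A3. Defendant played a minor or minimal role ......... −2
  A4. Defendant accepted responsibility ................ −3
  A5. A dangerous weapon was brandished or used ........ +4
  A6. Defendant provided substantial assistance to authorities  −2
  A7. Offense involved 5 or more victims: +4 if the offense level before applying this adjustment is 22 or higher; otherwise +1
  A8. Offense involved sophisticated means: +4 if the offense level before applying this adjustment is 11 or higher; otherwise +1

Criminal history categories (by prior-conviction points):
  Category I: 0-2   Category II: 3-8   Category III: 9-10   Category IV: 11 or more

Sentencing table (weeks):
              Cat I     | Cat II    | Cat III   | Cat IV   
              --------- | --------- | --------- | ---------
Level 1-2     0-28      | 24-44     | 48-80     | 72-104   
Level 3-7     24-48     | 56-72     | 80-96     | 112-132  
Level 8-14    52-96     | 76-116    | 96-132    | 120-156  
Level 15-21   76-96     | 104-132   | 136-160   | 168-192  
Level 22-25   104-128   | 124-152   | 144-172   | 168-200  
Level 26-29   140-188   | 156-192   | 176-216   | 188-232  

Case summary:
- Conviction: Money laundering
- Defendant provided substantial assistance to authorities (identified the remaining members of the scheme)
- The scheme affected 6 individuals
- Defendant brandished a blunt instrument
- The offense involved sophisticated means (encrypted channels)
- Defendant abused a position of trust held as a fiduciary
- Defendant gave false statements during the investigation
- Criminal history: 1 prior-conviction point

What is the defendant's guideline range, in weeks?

Base offense level for money laundering: 21.
A1 applies: 21 + 1 = 22.
A2 applies: 22 + 3 = 25.
A4 does not apply.
A5 applies: 25 + 4 = 29.
A6 applies: 29 − 2 = 27.
A7 applies (level before this adjustment is 27 ≥ 22, so +4): 27 + 4 = 31.
A8 applies (level before this adjustment is 31 ≥ 11, so +4): 31 + 4 = 35.
Level 35 exceeds the maximum of 29; capped at 29.
Final offense level: 29.
Criminal history: 1 prior point → Category I (0-2).
Level 29 falls in the 26-29 band.
Grid: Level 26-29 × Category I = 140-188 weeks.

140-188 weeks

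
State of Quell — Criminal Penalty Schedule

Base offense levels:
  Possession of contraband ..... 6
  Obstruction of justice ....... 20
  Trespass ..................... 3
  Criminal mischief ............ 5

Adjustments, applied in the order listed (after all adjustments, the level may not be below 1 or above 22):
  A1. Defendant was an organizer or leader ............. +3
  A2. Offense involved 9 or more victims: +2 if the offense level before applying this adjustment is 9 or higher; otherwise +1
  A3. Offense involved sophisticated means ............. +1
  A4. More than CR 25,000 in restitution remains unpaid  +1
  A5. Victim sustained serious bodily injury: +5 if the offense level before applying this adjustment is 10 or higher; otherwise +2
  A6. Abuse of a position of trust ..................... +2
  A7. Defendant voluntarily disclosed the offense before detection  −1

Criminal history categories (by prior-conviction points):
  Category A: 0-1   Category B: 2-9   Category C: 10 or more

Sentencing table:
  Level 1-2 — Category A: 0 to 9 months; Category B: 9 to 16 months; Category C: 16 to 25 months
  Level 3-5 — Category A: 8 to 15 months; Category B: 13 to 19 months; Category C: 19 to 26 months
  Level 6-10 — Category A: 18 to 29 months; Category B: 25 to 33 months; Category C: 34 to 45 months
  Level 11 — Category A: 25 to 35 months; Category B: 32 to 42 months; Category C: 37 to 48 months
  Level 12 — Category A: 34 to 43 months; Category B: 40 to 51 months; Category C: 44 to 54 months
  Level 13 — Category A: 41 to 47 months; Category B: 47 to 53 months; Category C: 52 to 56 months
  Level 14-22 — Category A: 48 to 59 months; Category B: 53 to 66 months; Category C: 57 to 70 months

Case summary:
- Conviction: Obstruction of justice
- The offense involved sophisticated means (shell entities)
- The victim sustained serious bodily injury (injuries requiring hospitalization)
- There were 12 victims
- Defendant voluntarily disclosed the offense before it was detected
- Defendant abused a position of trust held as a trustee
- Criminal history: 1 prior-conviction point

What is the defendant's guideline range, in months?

Base offense level for obstruction of justice: 20.
A2 applies (level before this adjustment is 20 ≥ 9, so +2): 20 + 2 = 22.
A3 applies: 22 + 1 = 23.
A4 does not apply.
A5 applies (level before this adjustment is 23 ≥ 10, so +5): 23 + 5 = 28.
A6 applies: 28 + 2 = 30.
A7 applies: 30 − 1 = 29.
Level 29 exceeds the maximum of 22; capped at 22.
Final offense level: 22.
Criminal history: 1 prior point → Category A (0-1).
Level 22 falls in the 14-22 band.
Grid: Level 14-22 × Category A = 48-59 months.

48-59 months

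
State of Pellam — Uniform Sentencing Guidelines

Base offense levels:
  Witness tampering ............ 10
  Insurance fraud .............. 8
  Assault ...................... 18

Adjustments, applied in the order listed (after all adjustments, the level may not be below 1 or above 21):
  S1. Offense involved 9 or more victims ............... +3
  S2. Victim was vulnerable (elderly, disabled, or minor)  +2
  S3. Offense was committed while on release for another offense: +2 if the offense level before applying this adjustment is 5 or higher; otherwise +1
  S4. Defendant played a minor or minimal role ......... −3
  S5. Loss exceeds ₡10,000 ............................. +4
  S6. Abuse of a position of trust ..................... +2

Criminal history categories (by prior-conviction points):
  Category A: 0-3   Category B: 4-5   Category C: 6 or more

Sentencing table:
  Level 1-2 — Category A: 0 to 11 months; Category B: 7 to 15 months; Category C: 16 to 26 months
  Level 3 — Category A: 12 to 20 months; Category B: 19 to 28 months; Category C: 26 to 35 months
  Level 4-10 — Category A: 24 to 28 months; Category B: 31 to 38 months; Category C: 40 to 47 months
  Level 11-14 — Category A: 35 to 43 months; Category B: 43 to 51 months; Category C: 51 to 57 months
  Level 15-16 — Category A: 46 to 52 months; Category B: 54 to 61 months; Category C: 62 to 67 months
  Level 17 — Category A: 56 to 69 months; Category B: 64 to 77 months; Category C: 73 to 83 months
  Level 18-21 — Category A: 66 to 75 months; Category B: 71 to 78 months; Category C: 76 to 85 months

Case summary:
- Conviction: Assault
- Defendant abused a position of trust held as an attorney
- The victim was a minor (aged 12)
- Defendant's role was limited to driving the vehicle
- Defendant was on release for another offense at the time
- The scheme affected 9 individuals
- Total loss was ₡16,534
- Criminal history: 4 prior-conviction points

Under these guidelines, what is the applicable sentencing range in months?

71-78 months

Base offense level for assault: 18.
S1 applies: 18 + 3 = 21.
S2 applies: 21 + 2 = 23.
S3 applies (level before this adjustment is 23 ≥ 5, so +2): 23 + 2 = 25.
S4 applies: 25 − 3 = 22.
S5 applies: 22 + 4 = 26.
S6 applies: 26 + 2 = 28.
Level 28 exceeds the maximum of 21; capped at 21.
Final offense level: 21.
Criminal history: 4 prior points → Category B (4-5).
Level 21 falls in the 18-21 band.
Grid: Level 18-21 × Category B = 71-78 months.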